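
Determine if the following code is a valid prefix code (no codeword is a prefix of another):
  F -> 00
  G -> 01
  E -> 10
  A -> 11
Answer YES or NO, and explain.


Checking each pair (does one codeword prefix another?):
  F='00' vs G='01': no prefix
  F='00' vs E='10': no prefix
  F='00' vs A='11': no prefix
  G='01' vs F='00': no prefix
  G='01' vs E='10': no prefix
  G='01' vs A='11': no prefix
  E='10' vs F='00': no prefix
  E='10' vs G='01': no prefix
  E='10' vs A='11': no prefix
  A='11' vs F='00': no prefix
  A='11' vs G='01': no prefix
  A='11' vs E='10': no prefix
No violation found over all pairs.

YES -- this is a valid prefix code. No codeword is a prefix of any other codeword.


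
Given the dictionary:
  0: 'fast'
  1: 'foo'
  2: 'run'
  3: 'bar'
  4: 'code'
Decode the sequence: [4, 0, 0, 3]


Look up each index in the dictionary:
  4 -> 'code'
  0 -> 'fast'
  0 -> 'fast'
  3 -> 'bar'

Decoded: "code fast fast bar"


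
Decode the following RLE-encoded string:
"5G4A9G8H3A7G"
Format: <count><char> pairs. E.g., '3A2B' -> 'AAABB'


Expanding each <count><char> pair:
  5G -> 'GGGGG'
  4A -> 'AAAA'
  9G -> 'GGGGGGGGG'
  8H -> 'HHHHHHHH'
  3A -> 'AAA'
  7G -> 'GGGGGGG'

Decoded = GGGGGAAAAGGGGGGGGGHHHHHHHHAAAGGGGGGG


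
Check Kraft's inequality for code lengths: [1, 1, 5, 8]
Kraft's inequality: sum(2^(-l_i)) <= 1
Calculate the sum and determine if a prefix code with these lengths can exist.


Sum = 2^(-1) + 2^(-1) + 2^(-5) + 2^(-8)
    = 0.5 + 0.5 + 0.03125 + 0.00390625
    = 265/256 = 1.03515625
Since 1.03515625 > 1, Kraft's inequality is NOT satisfied.
A prefix code with these lengths CANNOT exist.

Kraft sum = 1.03515625. Not satisfied.


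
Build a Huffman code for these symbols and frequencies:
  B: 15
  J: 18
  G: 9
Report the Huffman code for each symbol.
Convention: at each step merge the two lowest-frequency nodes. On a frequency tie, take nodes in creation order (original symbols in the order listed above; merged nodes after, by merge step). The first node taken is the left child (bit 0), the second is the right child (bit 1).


Huffman tree construction:
Step 1: Merge G(9) + B(15) = 24
Step 2: Merge J(18) + (G+B)(24) = 42
Read each symbol's code off the tree from the root (left child = 0, right child = 1).

Codes:
  B: 11 (length 2)
  J: 0 (length 1)
  G: 10 (length 2)
Average code length: 66/42 = 1.5714 bits/symbol


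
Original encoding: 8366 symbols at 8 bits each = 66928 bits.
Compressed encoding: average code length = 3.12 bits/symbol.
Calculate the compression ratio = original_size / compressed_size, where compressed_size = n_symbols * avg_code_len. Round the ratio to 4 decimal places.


original_size = n_symbols * orig_bits = 8366 * 8 = 66928 bits
compressed_size = n_symbols * avg_code_len = 8366 * 3.12 = 26101.92 bits
ratio = original_size / compressed_size = 66928 / 26101.92 = 2.5641

Compression ratio = 2.5641


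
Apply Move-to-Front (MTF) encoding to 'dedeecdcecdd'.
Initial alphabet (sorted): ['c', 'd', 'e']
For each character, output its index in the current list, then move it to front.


MTF encoding:
'd': index 1 in ['c', 'd', 'e'] -> ['d', 'c', 'e']
'e': index 2 in ['d', 'c', 'e'] -> ['e', 'd', 'c']
'd': index 1 in ['e', 'd', 'c'] -> ['d', 'e', 'c']
'e': index 1 in ['d', 'e', 'c'] -> ['e', 'd', 'c']
'e': index 0 in ['e', 'd', 'c'] -> ['e', 'd', 'c']
'c': index 2 in ['e', 'd', 'c'] -> ['c', 'e', 'd']
'd': index 2 in ['c', 'e', 'd'] -> ['d', 'c', 'e']
'c': index 1 in ['d', 'c', 'e'] -> ['c', 'd', 'e']
'e': index 2 in ['c', 'd', 'e'] -> ['e', 'c', 'd']
'c': index 1 in ['e', 'c', 'd'] -> ['c', 'e', 'd']
'd': index 2 in ['c', 'e', 'd'] -> ['d', 'c', 'e']
'd': index 0 in ['d', 'c', 'e'] -> ['d', 'c', 'e']


Output: [1, 2, 1, 1, 0, 2, 2, 1, 2, 1, 2, 0]


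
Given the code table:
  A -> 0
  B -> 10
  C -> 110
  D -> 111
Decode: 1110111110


Decoding:
111 -> D
0 -> A
111 -> D
110 -> C


Result: DADC


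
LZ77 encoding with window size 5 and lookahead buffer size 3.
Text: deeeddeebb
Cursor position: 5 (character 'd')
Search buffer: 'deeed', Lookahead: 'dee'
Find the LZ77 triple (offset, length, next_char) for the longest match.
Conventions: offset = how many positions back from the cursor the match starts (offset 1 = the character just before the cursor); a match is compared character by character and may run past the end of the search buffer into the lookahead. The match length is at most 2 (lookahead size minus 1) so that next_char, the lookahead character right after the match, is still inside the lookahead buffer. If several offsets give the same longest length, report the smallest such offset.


Try each offset into the search buffer:
  offset=1 (pos 4, char 'd'): match length 1
  offset=2 (pos 3, char 'e'): match length 0
  offset=3 (pos 2, char 'e'): match length 0
  offset=4 (pos 1, char 'e'): match length 0
  offset=5 (pos 0, char 'd'): match length 2
Longest match has length 2 at offset 5.
next_char = character at position 5 + 2 = 7 -> 'e'

Best match: offset=5, length=2 (matching 'de' starting at position 0)
LZ77 triple: (5, 2, 'e')


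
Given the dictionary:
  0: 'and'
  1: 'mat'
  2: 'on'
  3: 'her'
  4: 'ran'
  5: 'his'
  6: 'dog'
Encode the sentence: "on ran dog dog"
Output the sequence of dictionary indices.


Look up each word in the dictionary:
  'on' -> 2
  'ran' -> 4
  'dog' -> 6
  'dog' -> 6

Encoded: [2, 4, 6, 6]


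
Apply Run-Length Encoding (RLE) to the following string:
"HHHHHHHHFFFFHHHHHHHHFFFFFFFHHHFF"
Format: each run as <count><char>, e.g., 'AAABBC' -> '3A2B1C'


Scanning runs left to right:
  i=0: run of 'H' x 8 -> '8H'
  i=8: run of 'F' x 4 -> '4F'
  i=12: run of 'H' x 8 -> '8H'
  i=20: run of 'F' x 7 -> '7F'
  i=27: run of 'H' x 3 -> '3H'
  i=30: run of 'F' x 2 -> '2F'

RLE = 8H4F8H7F3H2F


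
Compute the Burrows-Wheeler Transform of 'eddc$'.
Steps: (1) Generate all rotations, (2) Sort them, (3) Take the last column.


Rotations (sorted):
  0: $eddc -> last char: c
  1: c$edd -> last char: d
  2: dc$ed -> last char: d
  3: ddc$e -> last char: e
  4: eddc$ -> last char: $


BWT = cdde$


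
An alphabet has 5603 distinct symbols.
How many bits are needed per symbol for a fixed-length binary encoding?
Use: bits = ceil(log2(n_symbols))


log2(5603) = 12.452
Bracket: 2^12 = 4096 < 5603 <= 2^13 = 8192
So ceil(log2(5603)) = 13

bits = ceil(log2(5603)) = ceil(12.452) = 13 bits


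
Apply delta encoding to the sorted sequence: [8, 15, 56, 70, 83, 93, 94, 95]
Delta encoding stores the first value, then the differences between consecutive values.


First value: 8
Deltas:
  15 - 8 = 7
  56 - 15 = 41
  70 - 56 = 14
  83 - 70 = 13
  93 - 83 = 10
  94 - 93 = 1
  95 - 94 = 1


Delta encoded: [8, 7, 41, 14, 13, 10, 1, 1]


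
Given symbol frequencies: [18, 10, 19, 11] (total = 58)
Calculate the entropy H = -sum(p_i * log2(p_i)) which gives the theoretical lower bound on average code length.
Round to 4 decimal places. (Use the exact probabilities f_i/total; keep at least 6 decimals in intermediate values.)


Per-symbol terms -p_i * log2(p_i) with p_i = f_i/58:
  p = 18/58 = 0.310345: log2(p) = -1.688056, -p*log2(p) = 0.523879
  p = 10/58 = 0.172414: log2(p) = -2.536053, -p*log2(p) = 0.437251
  p = 19/58 = 0.327586: log2(p) = -1.610053, -p*log2(p) = 0.527431
  p = 11/58 = 0.189655: log2(p) = -2.398549, -p*log2(p) = 0.454897
H = 0.523879 + 0.437251 + 0.527431 + 0.454897 = 1.943458

H = 1.9435 bits/symbol


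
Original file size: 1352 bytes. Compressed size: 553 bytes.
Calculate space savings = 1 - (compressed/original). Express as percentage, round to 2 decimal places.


ratio = compressed/original = 553/1352 = 0.409024
savings = 1 - ratio = 1 - 0.409024 = 0.590976
as a percentage: 0.590976 * 100 = 59.1%

Space savings = 1 - 553/1352 = 59.1%


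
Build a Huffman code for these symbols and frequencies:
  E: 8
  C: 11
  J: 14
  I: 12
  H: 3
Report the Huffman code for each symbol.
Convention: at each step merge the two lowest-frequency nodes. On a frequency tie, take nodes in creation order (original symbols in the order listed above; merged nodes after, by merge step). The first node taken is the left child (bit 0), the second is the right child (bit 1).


Huffman tree construction:
Step 1: Merge H(3) + E(8) = 11
Step 2: Merge C(11) + (H+E)(11) = 22
Step 3: Merge I(12) + J(14) = 26
Step 4: Merge (C+(H+E))(22) + (I+J)(26) = 48
Read each symbol's code off the tree from the root (left child = 0, right child = 1).

Codes:
  E: 011 (length 3)
  C: 00 (length 2)
  J: 11 (length 2)
  I: 10 (length 2)
  H: 010 (length 3)
Average code length: 107/48 = 2.2292 bits/symbol


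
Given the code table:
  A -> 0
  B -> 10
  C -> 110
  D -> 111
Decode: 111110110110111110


Decoding:
111 -> D
110 -> C
110 -> C
110 -> C
111 -> D
110 -> C


Result: DCCCDC


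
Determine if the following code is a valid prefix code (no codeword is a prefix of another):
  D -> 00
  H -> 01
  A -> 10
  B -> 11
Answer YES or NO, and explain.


Checking each pair (does one codeword prefix another?):
  D='00' vs H='01': no prefix
  D='00' vs A='10': no prefix
  D='00' vs B='11': no prefix
  H='01' vs D='00': no prefix
  H='01' vs A='10': no prefix
  H='01' vs B='11': no prefix
  A='10' vs D='00': no prefix
  A='10' vs H='01': no prefix
  A='10' vs B='11': no prefix
  B='11' vs D='00': no prefix
  B='11' vs H='01': no prefix
  B='11' vs A='10': no prefix
No violation found over all pairs.

YES -- this is a valid prefix code. No codeword is a prefix of any other codeword.


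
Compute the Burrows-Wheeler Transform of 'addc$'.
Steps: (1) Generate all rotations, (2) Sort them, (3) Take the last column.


Rotations (sorted):
  0: $addc -> last char: c
  1: addc$ -> last char: $
  2: c$add -> last char: d
  3: dc$ad -> last char: d
  4: ddc$a -> last char: a


BWT = c$dda


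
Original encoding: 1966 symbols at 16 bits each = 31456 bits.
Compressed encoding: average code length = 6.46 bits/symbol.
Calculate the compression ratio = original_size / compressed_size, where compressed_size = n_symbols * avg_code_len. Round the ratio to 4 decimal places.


original_size = n_symbols * orig_bits = 1966 * 16 = 31456 bits
compressed_size = n_symbols * avg_code_len = 1966 * 6.46 = 12700.36 bits
ratio = original_size / compressed_size = 31456 / 12700.36 = 2.4768

Compression ratio = 2.4768


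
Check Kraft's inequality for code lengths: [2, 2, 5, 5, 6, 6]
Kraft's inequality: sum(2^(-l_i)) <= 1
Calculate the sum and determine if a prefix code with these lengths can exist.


Sum = 2^(-2) + 2^(-2) + 2^(-5) + 2^(-5) + 2^(-6) + 2^(-6)
    = 0.25 + 0.25 + 0.03125 + 0.03125 + 0.015625 + 0.015625
    = 38/64 = 0.59375
Since 0.59375 <= 1, Kraft's inequality IS satisfied.
A prefix code with these lengths CAN exist.

Kraft sum = 0.59375. Satisfied.


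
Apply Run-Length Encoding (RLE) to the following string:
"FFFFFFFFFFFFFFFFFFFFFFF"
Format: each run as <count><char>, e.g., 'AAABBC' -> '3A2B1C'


Scanning runs left to right:
  i=0: run of 'F' x 23 -> '23F'

RLE = 23F


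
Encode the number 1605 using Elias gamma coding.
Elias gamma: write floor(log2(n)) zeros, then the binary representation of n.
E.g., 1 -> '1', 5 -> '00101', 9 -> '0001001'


num_bits = floor(log2(1605)) + 1 = 11
leading_zeros = num_bits - 1 = 10
binary(1605) = 11001000101

Elias gamma(1605) = '0000000000' + '11001000101' = 000000000011001000101 (21 bits)


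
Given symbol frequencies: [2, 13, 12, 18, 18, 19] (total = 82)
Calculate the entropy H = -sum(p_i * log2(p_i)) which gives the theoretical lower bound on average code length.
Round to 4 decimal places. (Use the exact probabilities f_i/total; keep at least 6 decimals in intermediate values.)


Per-symbol terms -p_i * log2(p_i) with p_i = f_i/82:
  p = 2/82 = 0.024390: log2(p) = -5.357552, -p*log2(p) = 0.130672
  p = 13/82 = 0.158537: log2(p) = -2.657112, -p*log2(p) = 0.421250
  p = 12/82 = 0.146341: log2(p) = -2.772590, -p*log2(p) = 0.405745
  p = 18/82 = 0.219512: log2(p) = -2.187627, -p*log2(p) = 0.480211
  p = 18/82 = 0.219512: log2(p) = -2.187627, -p*log2(p) = 0.480211
  p = 19/82 = 0.231707: log2(p) = -2.109624, -p*log2(p) = 0.488815
H = 0.130672 + 0.421250 + 0.405745 + 0.480211 + 0.480211 + 0.488815 = 2.406904

H = 2.4069 bits/symbol


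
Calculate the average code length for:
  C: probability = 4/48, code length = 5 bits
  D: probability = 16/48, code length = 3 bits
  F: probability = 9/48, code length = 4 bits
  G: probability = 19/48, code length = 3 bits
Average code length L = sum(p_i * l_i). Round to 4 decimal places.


Weighted contributions p_i * l_i:
  C: (4/48) * 5 = 20/48
  D: (16/48) * 3 = 48/48
  F: (9/48) * 4 = 36/48
  G: (19/48) * 3 = 57/48
Sum = (20 + 48 + 36 + 57)/48 = 161/48

L = 161/48 = 3.3542 bits/symbol


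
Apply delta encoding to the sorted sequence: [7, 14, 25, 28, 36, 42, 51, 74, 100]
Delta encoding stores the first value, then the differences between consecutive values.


First value: 7
Deltas:
  14 - 7 = 7
  25 - 14 = 11
  28 - 25 = 3
  36 - 28 = 8
  42 - 36 = 6
  51 - 42 = 9
  74 - 51 = 23
  100 - 74 = 26


Delta encoded: [7, 7, 11, 3, 8, 6, 9, 23, 26]


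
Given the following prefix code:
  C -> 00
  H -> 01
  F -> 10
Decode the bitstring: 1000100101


Decoding step by step:
Bits 10 -> F
Bits 00 -> C
Bits 10 -> F
Bits 01 -> H
Bits 01 -> H


Decoded message: FCFHH


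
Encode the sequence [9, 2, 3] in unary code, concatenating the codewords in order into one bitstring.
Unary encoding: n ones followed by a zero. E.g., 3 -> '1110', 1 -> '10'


Encode each number as n ones followed by a terminating 0:
  9 -> 1111111110 (10 bits)
  2 -> 110 (3 bits)
  3 -> 1110 (4 bits)
Total length = 10 + 3 + 4 = 17 bits.

Unary([9, 2, 3]) = 11111111101101110 (17 bits)


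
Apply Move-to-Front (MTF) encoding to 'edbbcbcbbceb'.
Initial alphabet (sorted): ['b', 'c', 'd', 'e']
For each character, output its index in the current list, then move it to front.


MTF encoding:
'e': index 3 in ['b', 'c', 'd', 'e'] -> ['e', 'b', 'c', 'd']
'd': index 3 in ['e', 'b', 'c', 'd'] -> ['d', 'e', 'b', 'c']
'b': index 2 in ['d', 'e', 'b', 'c'] -> ['b', 'd', 'e', 'c']
'b': index 0 in ['b', 'd', 'e', 'c'] -> ['b', 'd', 'e', 'c']
'c': index 3 in ['b', 'd', 'e', 'c'] -> ['c', 'b', 'd', 'e']
'b': index 1 in ['c', 'b', 'd', 'e'] -> ['b', 'c', 'd', 'e']
'c': index 1 in ['b', 'c', 'd', 'e'] -> ['c', 'b', 'd', 'e']
'b': index 1 in ['c', 'b', 'd', 'e'] -> ['b', 'c', 'd', 'e']
'b': index 0 in ['b', 'c', 'd', 'e'] -> ['b', 'c', 'd', 'e']
'c': index 1 in ['b', 'c', 'd', 'e'] -> ['c', 'b', 'd', 'e']
'e': index 3 in ['c', 'b', 'd', 'e'] -> ['e', 'c', 'b', 'd']
'b': index 2 in ['e', 'c', 'b', 'd'] -> ['b', 'e', 'c', 'd']


Output: [3, 3, 2, 0, 3, 1, 1, 1, 0, 1, 3, 2]


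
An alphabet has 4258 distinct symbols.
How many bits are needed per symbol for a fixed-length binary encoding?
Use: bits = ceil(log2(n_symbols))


log2(4258) = 12.056
Bracket: 2^12 = 4096 < 4258 <= 2^13 = 8192
So ceil(log2(4258)) = 13

bits = ceil(log2(4258)) = ceil(12.056) = 13 bits


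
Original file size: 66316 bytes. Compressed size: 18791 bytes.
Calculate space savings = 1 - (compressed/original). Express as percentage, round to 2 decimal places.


ratio = compressed/original = 18791/66316 = 0.283355
savings = 1 - ratio = 1 - 0.283355 = 0.716645
as a percentage: 0.716645 * 100 = 71.66%

Space savings = 1 - 18791/66316 = 71.66%


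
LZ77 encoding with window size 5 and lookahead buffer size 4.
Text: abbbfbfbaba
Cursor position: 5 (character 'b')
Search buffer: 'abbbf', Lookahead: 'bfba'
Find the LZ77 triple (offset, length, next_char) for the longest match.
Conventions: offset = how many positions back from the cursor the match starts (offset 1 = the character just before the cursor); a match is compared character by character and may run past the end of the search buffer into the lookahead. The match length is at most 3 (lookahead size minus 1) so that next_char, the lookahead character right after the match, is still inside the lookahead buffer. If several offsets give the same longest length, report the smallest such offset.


Try each offset into the search buffer:
  offset=1 (pos 4, char 'f'): match length 0
  offset=2 (pos 3, char 'b'): match length 3
  offset=3 (pos 2, char 'b'): match length 1
  offset=4 (pos 1, char 'b'): match length 1
  offset=5 (pos 0, char 'a'): match length 0
Longest match has length 3 at offset 2.
next_char = character at position 5 + 3 = 8 -> 'a'

Best match: offset=2, length=3 (matching 'bfb' starting at position 3)
LZ77 triple: (2, 3, 'a')


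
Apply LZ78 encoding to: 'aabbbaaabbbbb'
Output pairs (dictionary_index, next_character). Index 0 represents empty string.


LZ78 encoding steps:
Dictionary: {0: ''}
Step 1: w='' (idx 0), next='a' -> output (0, 'a'), add 'a' as idx 1
Step 2: w='a' (idx 1), next='b' -> output (1, 'b'), add 'ab' as idx 2
Step 3: w='' (idx 0), next='b' -> output (0, 'b'), add 'b' as idx 3
Step 4: w='b' (idx 3), next='a' -> output (3, 'a'), add 'ba' as idx 4
Step 5: w='a' (idx 1), next='a' -> output (1, 'a'), add 'aa' as idx 5
Step 6: w='b' (idx 3), next='b' -> output (3, 'b'), add 'bb' as idx 6
Step 7: w='bb' (idx 6), next='b' -> output (6, 'b'), add 'bbb' as idx 7


Encoded: [(0, 'a'), (1, 'b'), (0, 'b'), (3, 'a'), (1, 'a'), (3, 'b'), (6, 'b')]


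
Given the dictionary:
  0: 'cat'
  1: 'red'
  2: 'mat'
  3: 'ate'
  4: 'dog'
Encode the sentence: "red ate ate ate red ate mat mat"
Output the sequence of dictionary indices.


Look up each word in the dictionary:
  'red' -> 1
  'ate' -> 3
  'ate' -> 3
  'ate' -> 3
  'red' -> 1
  'ate' -> 3
  'mat' -> 2
  'mat' -> 2

Encoded: [1, 3, 3, 3, 1, 3, 2, 2]


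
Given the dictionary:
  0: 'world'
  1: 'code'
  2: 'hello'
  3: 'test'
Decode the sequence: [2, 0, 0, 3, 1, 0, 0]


Look up each index in the dictionary:
  2 -> 'hello'
  0 -> 'world'
  0 -> 'world'
  3 -> 'test'
  1 -> 'code'
  0 -> 'world'
  0 -> 'world'

Decoded: "hello world world test code world world"


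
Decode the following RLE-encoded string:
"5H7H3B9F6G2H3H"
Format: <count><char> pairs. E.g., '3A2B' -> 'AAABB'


Expanding each <count><char> pair:
  5H -> 'HHHHH'
  7H -> 'HHHHHHH'
  3B -> 'BBB'
  9F -> 'FFFFFFFFF'
  6G -> 'GGGGGG'
  2H -> 'HH'
  3H -> 'HHH'

Decoded = HHHHHHHHHHHHBBBFFFFFFFFFGGGGGGHHHHH


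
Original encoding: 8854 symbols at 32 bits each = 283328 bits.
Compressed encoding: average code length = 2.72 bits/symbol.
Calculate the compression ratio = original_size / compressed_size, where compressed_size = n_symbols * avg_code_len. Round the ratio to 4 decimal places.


original_size = n_symbols * orig_bits = 8854 * 32 = 283328 bits
compressed_size = n_symbols * avg_code_len = 8854 * 2.72 = 24082.88 bits
ratio = original_size / compressed_size = 283328 / 24082.88 = 11.7647

Compression ratio = 11.7647


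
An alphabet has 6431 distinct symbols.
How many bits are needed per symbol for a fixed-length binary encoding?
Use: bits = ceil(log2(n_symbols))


log2(6431) = 12.6508
Bracket: 2^12 = 4096 < 6431 <= 2^13 = 8192
So ceil(log2(6431)) = 13

bits = ceil(log2(6431)) = ceil(12.6508) = 13 bits


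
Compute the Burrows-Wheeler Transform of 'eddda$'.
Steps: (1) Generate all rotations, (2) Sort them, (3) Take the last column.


Rotations (sorted):
  0: $eddda -> last char: a
  1: a$eddd -> last char: d
  2: da$edd -> last char: d
  3: dda$ed -> last char: d
  4: ddda$e -> last char: e
  5: eddda$ -> last char: $


BWT = addde$


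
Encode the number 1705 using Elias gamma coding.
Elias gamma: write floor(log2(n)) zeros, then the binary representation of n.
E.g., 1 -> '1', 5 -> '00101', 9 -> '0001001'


num_bits = floor(log2(1705)) + 1 = 11
leading_zeros = num_bits - 1 = 10
binary(1705) = 11010101001

Elias gamma(1705) = '0000000000' + '11010101001' = 000000000011010101001 (21 bits)


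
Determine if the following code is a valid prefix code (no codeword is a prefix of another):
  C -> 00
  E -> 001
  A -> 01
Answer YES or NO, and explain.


Checking each pair (does one codeword prefix another?):
  C='00' vs E='001': prefix -- VIOLATION

NO -- this is NOT a valid prefix code. C (00) is a prefix of E (001).


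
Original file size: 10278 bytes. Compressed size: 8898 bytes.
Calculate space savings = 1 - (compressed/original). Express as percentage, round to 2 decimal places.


ratio = compressed/original = 8898/10278 = 0.865733
savings = 1 - ratio = 1 - 0.865733 = 0.134267
as a percentage: 0.134267 * 100 = 13.43%

Space savings = 1 - 8898/10278 = 13.43%


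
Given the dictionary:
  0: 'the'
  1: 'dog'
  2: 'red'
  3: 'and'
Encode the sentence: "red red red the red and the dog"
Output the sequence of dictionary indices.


Look up each word in the dictionary:
  'red' -> 2
  'red' -> 2
  'red' -> 2
  'the' -> 0
  'red' -> 2
  'and' -> 3
  'the' -> 0
  'dog' -> 1

Encoded: [2, 2, 2, 0, 2, 3, 0, 1]


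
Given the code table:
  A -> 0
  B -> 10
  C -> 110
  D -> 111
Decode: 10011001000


Decoding:
10 -> B
0 -> A
110 -> C
0 -> A
10 -> B
0 -> A
0 -> A


Result: BACABAA


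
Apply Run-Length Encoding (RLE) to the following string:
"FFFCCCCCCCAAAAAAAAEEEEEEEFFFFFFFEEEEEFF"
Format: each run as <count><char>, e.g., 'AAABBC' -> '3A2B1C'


Scanning runs left to right:
  i=0: run of 'F' x 3 -> '3F'
  i=3: run of 'C' x 7 -> '7C'
  i=10: run of 'A' x 8 -> '8A'
  i=18: run of 'E' x 7 -> '7E'
  i=25: run of 'F' x 7 -> '7F'
  i=32: run of 'E' x 5 -> '5E'
  i=37: run of 'F' x 2 -> '2F'

RLE = 3F7C8A7E7F5E2F


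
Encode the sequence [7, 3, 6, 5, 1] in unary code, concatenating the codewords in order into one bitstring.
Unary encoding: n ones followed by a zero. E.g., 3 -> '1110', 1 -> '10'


Encode each number as n ones followed by a terminating 0:
  7 -> 11111110 (8 bits)
  3 -> 1110 (4 bits)
  6 -> 1111110 (7 bits)
  5 -> 111110 (6 bits)
  1 -> 10 (2 bits)
Total length = 8 + 4 + 7 + 6 + 2 = 27 bits.

Unary([7, 3, 6, 5, 1]) = 111111101110111111011111010 (27 bits)


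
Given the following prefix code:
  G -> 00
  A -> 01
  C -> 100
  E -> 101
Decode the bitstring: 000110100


Decoding step by step:
Bits 00 -> G
Bits 01 -> A
Bits 101 -> E
Bits 00 -> G


Decoded message: GAEG


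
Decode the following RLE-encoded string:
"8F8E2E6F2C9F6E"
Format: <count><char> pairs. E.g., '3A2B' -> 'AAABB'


Expanding each <count><char> pair:
  8F -> 'FFFFFFFF'
  8E -> 'EEEEEEEE'
  2E -> 'EE'
  6F -> 'FFFFFF'
  2C -> 'CC'
  9F -> 'FFFFFFFFF'
  6E -> 'EEEEEE'

Decoded = FFFFFFFFEEEEEEEEEEFFFFFFCCFFFFFFFFFEEEEEE


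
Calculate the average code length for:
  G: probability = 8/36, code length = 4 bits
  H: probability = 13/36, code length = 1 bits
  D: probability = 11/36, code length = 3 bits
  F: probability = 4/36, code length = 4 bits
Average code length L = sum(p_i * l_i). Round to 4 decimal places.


Weighted contributions p_i * l_i:
  G: (8/36) * 4 = 32/36
  H: (13/36) * 1 = 13/36
  D: (11/36) * 3 = 33/36
  F: (4/36) * 4 = 16/36
Sum = (32 + 13 + 33 + 16)/36 = 94/36

L = 94/36 = 2.6111 bits/symbol


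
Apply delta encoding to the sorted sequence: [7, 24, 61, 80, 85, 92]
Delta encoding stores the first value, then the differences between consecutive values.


First value: 7
Deltas:
  24 - 7 = 17
  61 - 24 = 37
  80 - 61 = 19
  85 - 80 = 5
  92 - 85 = 7


Delta encoded: [7, 17, 37, 19, 5, 7]


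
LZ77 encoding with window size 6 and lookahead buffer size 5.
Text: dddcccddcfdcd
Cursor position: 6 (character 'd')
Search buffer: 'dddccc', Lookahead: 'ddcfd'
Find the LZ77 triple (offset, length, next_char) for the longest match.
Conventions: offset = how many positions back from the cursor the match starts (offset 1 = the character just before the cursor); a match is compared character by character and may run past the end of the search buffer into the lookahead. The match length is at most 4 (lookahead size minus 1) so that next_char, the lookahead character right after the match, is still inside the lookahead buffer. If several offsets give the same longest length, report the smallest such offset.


Try each offset into the search buffer:
  offset=1 (pos 5, char 'c'): match length 0
  offset=2 (pos 4, char 'c'): match length 0
  offset=3 (pos 3, char 'c'): match length 0
  offset=4 (pos 2, char 'd'): match length 1
  offset=5 (pos 1, char 'd'): match length 3
  offset=6 (pos 0, char 'd'): match length 2
Longest match has length 3 at offset 5.
next_char = character at position 6 + 3 = 9 -> 'f'

Best match: offset=5, length=3 (matching 'ddc' starting at position 1)
LZ77 triple: (5, 3, 'f')


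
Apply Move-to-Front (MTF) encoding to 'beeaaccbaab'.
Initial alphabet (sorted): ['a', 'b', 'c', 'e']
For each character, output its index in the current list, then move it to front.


MTF encoding:
'b': index 1 in ['a', 'b', 'c', 'e'] -> ['b', 'a', 'c', 'e']
'e': index 3 in ['b', 'a', 'c', 'e'] -> ['e', 'b', 'a', 'c']
'e': index 0 in ['e', 'b', 'a', 'c'] -> ['e', 'b', 'a', 'c']
'a': index 2 in ['e', 'b', 'a', 'c'] -> ['a', 'e', 'b', 'c']
'a': index 0 in ['a', 'e', 'b', 'c'] -> ['a', 'e', 'b', 'c']
'c': index 3 in ['a', 'e', 'b', 'c'] -> ['c', 'a', 'e', 'b']
'c': index 0 in ['c', 'a', 'e', 'b'] -> ['c', 'a', 'e', 'b']
'b': index 3 in ['c', 'a', 'e', 'b'] -> ['b', 'c', 'a', 'e']
'a': index 2 in ['b', 'c', 'a', 'e'] -> ['a', 'b', 'c', 'e']
'a': index 0 in ['a', 'b', 'c', 'e'] -> ['a', 'b', 'c', 'e']
'b': index 1 in ['a', 'b', 'c', 'e'] -> ['b', 'a', 'c', 'e']


Output: [1, 3, 0, 2, 0, 3, 0, 3, 2, 0, 1]


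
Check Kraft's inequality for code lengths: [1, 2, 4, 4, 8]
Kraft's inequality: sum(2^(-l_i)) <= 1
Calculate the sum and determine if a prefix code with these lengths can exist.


Sum = 2^(-1) + 2^(-2) + 2^(-4) + 2^(-4) + 2^(-8)
    = 0.5 + 0.25 + 0.0625 + 0.0625 + 0.00390625
    = 225/256 = 0.87890625
Since 0.87890625 <= 1, Kraft's inequality IS satisfied.
A prefix code with these lengths CAN exist.

Kraft sum = 0.87890625. Satisfied.


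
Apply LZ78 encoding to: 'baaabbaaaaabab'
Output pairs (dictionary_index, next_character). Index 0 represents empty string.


LZ78 encoding steps:
Dictionary: {0: ''}
Step 1: w='' (idx 0), next='b' -> output (0, 'b'), add 'b' as idx 1
Step 2: w='' (idx 0), next='a' -> output (0, 'a'), add 'a' as idx 2
Step 3: w='a' (idx 2), next='a' -> output (2, 'a'), add 'aa' as idx 3
Step 4: w='b' (idx 1), next='b' -> output (1, 'b'), add 'bb' as idx 4
Step 5: w='aa' (idx 3), next='a' -> output (3, 'a'), add 'aaa' as idx 5
Step 6: w='aa' (idx 3), next='b' -> output (3, 'b'), add 'aab' as idx 6
Step 7: w='a' (idx 2), next='b' -> output (2, 'b'), add 'ab' as idx 7


Encoded: [(0, 'b'), (0, 'a'), (2, 'a'), (1, 'b'), (3, 'a'), (3, 'b'), (2, 'b')]


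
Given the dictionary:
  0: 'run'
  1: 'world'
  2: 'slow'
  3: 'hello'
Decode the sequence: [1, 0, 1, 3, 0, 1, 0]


Look up each index in the dictionary:
  1 -> 'world'
  0 -> 'run'
  1 -> 'world'
  3 -> 'hello'
  0 -> 'run'
  1 -> 'world'
  0 -> 'run'

Decoded: "world run world hello run world run"


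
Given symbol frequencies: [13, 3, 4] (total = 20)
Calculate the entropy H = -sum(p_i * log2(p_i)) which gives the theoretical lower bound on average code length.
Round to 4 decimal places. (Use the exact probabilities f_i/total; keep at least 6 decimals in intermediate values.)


Per-symbol terms -p_i * log2(p_i) with p_i = f_i/20:
  p = 13/20 = 0.650000: log2(p) = -0.621488, -p*log2(p) = 0.403967
  p = 3/20 = 0.150000: log2(p) = -2.736966, -p*log2(p) = 0.410545
  p = 4/20 = 0.200000: log2(p) = -2.321928, -p*log2(p) = 0.464386
H = 0.403967 + 0.410545 + 0.464386 = 1.278898

H = 1.2789 bits/symbol


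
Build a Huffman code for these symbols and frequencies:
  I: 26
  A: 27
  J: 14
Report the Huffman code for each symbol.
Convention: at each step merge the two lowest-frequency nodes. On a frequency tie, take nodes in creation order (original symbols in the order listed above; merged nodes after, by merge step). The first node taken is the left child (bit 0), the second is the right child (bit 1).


Huffman tree construction:
Step 1: Merge J(14) + I(26) = 40
Step 2: Merge A(27) + (J+I)(40) = 67
Read each symbol's code off the tree from the root (left child = 0, right child = 1).

Codes:
  I: 11 (length 2)
  A: 0 (length 1)
  J: 10 (length 2)
Average code length: 107/67 = 1.5970 bits/symbol


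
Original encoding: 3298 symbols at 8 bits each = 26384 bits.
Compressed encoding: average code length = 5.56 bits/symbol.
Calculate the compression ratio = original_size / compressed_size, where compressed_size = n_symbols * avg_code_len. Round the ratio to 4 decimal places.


original_size = n_symbols * orig_bits = 3298 * 8 = 26384 bits
compressed_size = n_symbols * avg_code_len = 3298 * 5.56 = 18336.88 bits
ratio = original_size / compressed_size = 26384 / 18336.88 = 1.4388

Compression ratio = 1.4388


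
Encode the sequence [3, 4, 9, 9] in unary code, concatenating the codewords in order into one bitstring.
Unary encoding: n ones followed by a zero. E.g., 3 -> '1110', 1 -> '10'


Encode each number as n ones followed by a terminating 0:
  3 -> 1110 (4 bits)
  4 -> 11110 (5 bits)
  9 -> 1111111110 (10 bits)
  9 -> 1111111110 (10 bits)
Total length = 4 + 5 + 10 + 10 = 29 bits.

Unary([3, 4, 9, 9]) = 11101111011111111101111111110 (29 bits)


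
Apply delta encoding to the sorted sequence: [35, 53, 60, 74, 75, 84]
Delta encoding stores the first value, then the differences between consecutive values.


First value: 35
Deltas:
  53 - 35 = 18
  60 - 53 = 7
  74 - 60 = 14
  75 - 74 = 1
  84 - 75 = 9


Delta encoded: [35, 18, 7, 14, 1, 9]


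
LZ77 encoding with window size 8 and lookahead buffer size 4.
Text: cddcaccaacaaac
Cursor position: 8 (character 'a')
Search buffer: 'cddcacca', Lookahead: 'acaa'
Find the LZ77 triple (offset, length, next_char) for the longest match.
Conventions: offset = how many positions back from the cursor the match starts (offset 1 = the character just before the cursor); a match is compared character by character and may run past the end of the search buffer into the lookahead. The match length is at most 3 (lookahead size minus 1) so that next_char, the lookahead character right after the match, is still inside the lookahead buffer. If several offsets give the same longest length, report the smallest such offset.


Try each offset into the search buffer:
  offset=1 (pos 7, char 'a'): match length 1
  offset=2 (pos 6, char 'c'): match length 0
  offset=3 (pos 5, char 'c'): match length 0
  offset=4 (pos 4, char 'a'): match length 2
  offset=5 (pos 3, char 'c'): match length 0
  offset=6 (pos 2, char 'd'): match length 0
  offset=7 (pos 1, char 'd'): match length 0
  offset=8 (pos 0, char 'c'): match length 0
Longest match has length 2 at offset 4.
next_char = character at position 8 + 2 = 10 -> 'a'

Best match: offset=4, length=2 (matching 'ac' starting at position 4)
LZ77 triple: (4, 2, 'a')


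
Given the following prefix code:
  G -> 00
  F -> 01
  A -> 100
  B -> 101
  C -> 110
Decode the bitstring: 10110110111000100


Decoding step by step:
Bits 101 -> B
Bits 101 -> B
Bits 101 -> B
Bits 110 -> C
Bits 00 -> G
Bits 100 -> A


Decoded message: BBBCGA


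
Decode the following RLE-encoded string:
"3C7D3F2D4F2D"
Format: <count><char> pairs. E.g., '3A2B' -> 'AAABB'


Expanding each <count><char> pair:
  3C -> 'CCC'
  7D -> 'DDDDDDD'
  3F -> 'FFF'
  2D -> 'DD'
  4F -> 'FFFF'
  2D -> 'DD'

Decoded = CCCDDDDDDDFFFDDFFFFDD


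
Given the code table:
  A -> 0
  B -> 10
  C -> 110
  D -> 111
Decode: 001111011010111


Decoding:
0 -> A
0 -> A
111 -> D
10 -> B
110 -> C
10 -> B
111 -> D


Result: AADBCBD


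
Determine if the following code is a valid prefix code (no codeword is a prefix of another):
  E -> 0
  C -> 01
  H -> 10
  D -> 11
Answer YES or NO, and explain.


Checking each pair (does one codeword prefix another?):
  E='0' vs C='01': prefix -- VIOLATION

NO -- this is NOT a valid prefix code. E (0) is a prefix of C (01).


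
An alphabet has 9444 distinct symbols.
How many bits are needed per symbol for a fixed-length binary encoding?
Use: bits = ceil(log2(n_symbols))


log2(9444) = 13.2052
Bracket: 2^13 = 8192 < 9444 <= 2^14 = 16384
So ceil(log2(9444)) = 14

bits = ceil(log2(9444)) = ceil(13.2052) = 14 bits


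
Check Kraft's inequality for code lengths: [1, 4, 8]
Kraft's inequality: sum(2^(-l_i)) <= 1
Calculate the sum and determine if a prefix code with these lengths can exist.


Sum = 2^(-1) + 2^(-4) + 2^(-8)
    = 0.5 + 0.0625 + 0.00390625
    = 145/256 = 0.56640625
Since 0.56640625 <= 1, Kraft's inequality IS satisfied.
A prefix code with these lengths CAN exist.

Kraft sum = 0.56640625. Satisfied.


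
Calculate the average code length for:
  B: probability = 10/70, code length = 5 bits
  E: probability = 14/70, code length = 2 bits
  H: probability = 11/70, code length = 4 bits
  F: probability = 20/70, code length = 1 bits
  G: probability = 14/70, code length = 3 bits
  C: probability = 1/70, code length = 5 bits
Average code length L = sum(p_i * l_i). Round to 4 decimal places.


Weighted contributions p_i * l_i:
  B: (10/70) * 5 = 50/70
  E: (14/70) * 2 = 28/70
  H: (11/70) * 4 = 44/70
  F: (20/70) * 1 = 20/70
  G: (14/70) * 3 = 42/70
  C: (1/70) * 5 = 5/70
Sum = (50 + 28 + 44 + 20 + 42 + 5)/70 = 189/70

L = 189/70 = 2.7000 bits/symbol


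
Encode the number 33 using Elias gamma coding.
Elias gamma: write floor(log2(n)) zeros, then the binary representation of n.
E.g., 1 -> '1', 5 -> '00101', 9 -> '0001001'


num_bits = floor(log2(33)) + 1 = 6
leading_zeros = num_bits - 1 = 5
binary(33) = 100001

Elias gamma(33) = '00000' + '100001' = 00000100001 (11 bits)


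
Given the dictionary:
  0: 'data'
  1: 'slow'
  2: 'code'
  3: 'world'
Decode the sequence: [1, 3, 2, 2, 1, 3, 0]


Look up each index in the dictionary:
  1 -> 'slow'
  3 -> 'world'
  2 -> 'code'
  2 -> 'code'
  1 -> 'slow'
  3 -> 'world'
  0 -> 'data'

Decoded: "slow world code code slow world data"


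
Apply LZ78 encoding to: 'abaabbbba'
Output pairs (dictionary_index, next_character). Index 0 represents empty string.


LZ78 encoding steps:
Dictionary: {0: ''}
Step 1: w='' (idx 0), next='a' -> output (0, 'a'), add 'a' as idx 1
Step 2: w='' (idx 0), next='b' -> output (0, 'b'), add 'b' as idx 2
Step 3: w='a' (idx 1), next='a' -> output (1, 'a'), add 'aa' as idx 3
Step 4: w='b' (idx 2), next='b' -> output (2, 'b'), add 'bb' as idx 4
Step 5: w='bb' (idx 4), next='a' -> output (4, 'a'), add 'bba' as idx 5


Encoded: [(0, 'a'), (0, 'b'), (1, 'a'), (2, 'b'), (4, 'a')]


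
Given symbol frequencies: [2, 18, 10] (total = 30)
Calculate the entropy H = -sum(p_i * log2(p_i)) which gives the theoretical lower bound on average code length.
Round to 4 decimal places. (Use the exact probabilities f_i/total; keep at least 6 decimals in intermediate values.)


Per-symbol terms -p_i * log2(p_i) with p_i = f_i/30:
  p = 2/30 = 0.066667: log2(p) = -3.906891, -p*log2(p) = 0.260459
  p = 18/30 = 0.600000: log2(p) = -0.736966, -p*log2(p) = 0.442179
  p = 10/30 = 0.333333: log2(p) = -1.584963, -p*log2(p) = 0.528321
H = 0.260459 + 0.442179 + 0.528321 = 1.230959

H = 1.231 bits/symbol


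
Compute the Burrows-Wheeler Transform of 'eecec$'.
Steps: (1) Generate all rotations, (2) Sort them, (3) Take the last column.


Rotations (sorted):
  0: $eecec -> last char: c
  1: c$eece -> last char: e
  2: cec$ee -> last char: e
  3: ec$eec -> last char: c
  4: ecec$e -> last char: e
  5: eecec$ -> last char: $


BWT = ceece$


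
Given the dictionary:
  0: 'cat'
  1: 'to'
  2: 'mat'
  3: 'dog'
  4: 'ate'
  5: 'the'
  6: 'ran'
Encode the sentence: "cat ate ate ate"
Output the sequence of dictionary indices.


Look up each word in the dictionary:
  'cat' -> 0
  'ate' -> 4
  'ate' -> 4
  'ate' -> 4

Encoded: [0, 4, 4, 4]


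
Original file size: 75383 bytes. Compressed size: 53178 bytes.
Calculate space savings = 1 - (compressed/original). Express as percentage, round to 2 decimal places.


ratio = compressed/original = 53178/75383 = 0.705438
savings = 1 - ratio = 1 - 0.705438 = 0.294562
as a percentage: 0.294562 * 100 = 29.46%

Space savings = 1 - 53178/75383 = 29.46%


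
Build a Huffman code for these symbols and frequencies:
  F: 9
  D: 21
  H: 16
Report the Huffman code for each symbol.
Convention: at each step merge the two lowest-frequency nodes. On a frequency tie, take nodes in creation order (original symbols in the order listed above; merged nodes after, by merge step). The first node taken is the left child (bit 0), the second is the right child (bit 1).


Huffman tree construction:
Step 1: Merge F(9) + H(16) = 25
Step 2: Merge D(21) + (F+H)(25) = 46
Read each symbol's code off the tree from the root (left child = 0, right child = 1).

Codes:
  F: 10 (length 2)
  D: 0 (length 1)
  H: 11 (length 2)
Average code length: 71/46 = 1.5435 bits/symbol


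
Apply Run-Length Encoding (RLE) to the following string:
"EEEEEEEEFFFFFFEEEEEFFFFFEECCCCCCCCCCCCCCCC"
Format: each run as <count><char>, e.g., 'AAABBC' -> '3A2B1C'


Scanning runs left to right:
  i=0: run of 'E' x 8 -> '8E'
  i=8: run of 'F' x 6 -> '6F'
  i=14: run of 'E' x 5 -> '5E'
  i=19: run of 'F' x 5 -> '5F'
  i=24: run of 'E' x 2 -> '2E'
  i=26: run of 'C' x 16 -> '16C'

RLE = 8E6F5E5F2E16C


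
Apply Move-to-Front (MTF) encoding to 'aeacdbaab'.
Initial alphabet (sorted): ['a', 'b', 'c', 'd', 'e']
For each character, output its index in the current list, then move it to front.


MTF encoding:
'a': index 0 in ['a', 'b', 'c', 'd', 'e'] -> ['a', 'b', 'c', 'd', 'e']
'e': index 4 in ['a', 'b', 'c', 'd', 'e'] -> ['e', 'a', 'b', 'c', 'd']
'a': index 1 in ['e', 'a', 'b', 'c', 'd'] -> ['a', 'e', 'b', 'c', 'd']
'c': index 3 in ['a', 'e', 'b', 'c', 'd'] -> ['c', 'a', 'e', 'b', 'd']
'd': index 4 in ['c', 'a', 'e', 'b', 'd'] -> ['d', 'c', 'a', 'e', 'b']
'b': index 4 in ['d', 'c', 'a', 'e', 'b'] -> ['b', 'd', 'c', 'a', 'e']
'a': index 3 in ['b', 'd', 'c', 'a', 'e'] -> ['a', 'b', 'd', 'c', 'e']
'a': index 0 in ['a', 'b', 'd', 'c', 'e'] -> ['a', 'b', 'd', 'c', 'e']
'b': index 1 in ['a', 'b', 'd', 'c', 'e'] -> ['b', 'a', 'd', 'c', 'e']


Output: [0, 4, 1, 3, 4, 4, 3, 0, 1]


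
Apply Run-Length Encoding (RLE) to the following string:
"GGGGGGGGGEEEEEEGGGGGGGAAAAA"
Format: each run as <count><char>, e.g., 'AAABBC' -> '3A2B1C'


Scanning runs left to right:
  i=0: run of 'G' x 9 -> '9G'
  i=9: run of 'E' x 6 -> '6E'
  i=15: run of 'G' x 7 -> '7G'
  i=22: run of 'A' x 5 -> '5A'

RLE = 9G6E7G5A


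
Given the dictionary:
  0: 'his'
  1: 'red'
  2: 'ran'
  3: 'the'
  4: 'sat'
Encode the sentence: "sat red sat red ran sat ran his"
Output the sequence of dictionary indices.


Look up each word in the dictionary:
  'sat' -> 4
  'red' -> 1
  'sat' -> 4
  'red' -> 1
  'ran' -> 2
  'sat' -> 4
  'ran' -> 2
  'his' -> 0

Encoded: [4, 1, 4, 1, 2, 4, 2, 0]


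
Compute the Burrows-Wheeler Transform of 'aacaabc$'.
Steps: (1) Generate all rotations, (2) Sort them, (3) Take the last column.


Rotations (sorted):
  0: $aacaabc -> last char: c
  1: aabc$aac -> last char: c
  2: aacaabc$ -> last char: $
  3: abc$aaca -> last char: a
  4: acaabc$a -> last char: a
  5: bc$aacaa -> last char: a
  6: c$aacaab -> last char: b
  7: caabc$aa -> last char: a


BWT = cc$aaaba


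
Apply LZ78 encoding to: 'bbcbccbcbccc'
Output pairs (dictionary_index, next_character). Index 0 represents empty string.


LZ78 encoding steps:
Dictionary: {0: ''}
Step 1: w='' (idx 0), next='b' -> output (0, 'b'), add 'b' as idx 1
Step 2: w='b' (idx 1), next='c' -> output (1, 'c'), add 'bc' as idx 2
Step 3: w='bc' (idx 2), next='c' -> output (2, 'c'), add 'bcc' as idx 3
Step 4: w='bc' (idx 2), next='b' -> output (2, 'b'), add 'bcb' as idx 4
Step 5: w='' (idx 0), next='c' -> output (0, 'c'), add 'c' as idx 5
Step 6: w='c' (idx 5), next='c' -> output (5, 'c'), add 'cc' as idx 6


Encoded: [(0, 'b'), (1, 'c'), (2, 'c'), (2, 'b'), (0, 'c'), (5, 'c')]


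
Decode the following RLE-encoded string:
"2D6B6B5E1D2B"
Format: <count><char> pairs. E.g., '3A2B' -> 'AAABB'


Expanding each <count><char> pair:
  2D -> 'DD'
  6B -> 'BBBBBB'
  6B -> 'BBBBBB'
  5E -> 'EEEEE'
  1D -> 'D'
  2B -> 'BB'

Decoded = DDBBBBBBBBBBBBEEEEEDBB


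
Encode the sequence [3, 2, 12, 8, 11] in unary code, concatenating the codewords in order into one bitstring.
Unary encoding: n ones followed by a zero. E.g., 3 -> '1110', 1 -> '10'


Encode each number as n ones followed by a terminating 0:
  3 -> 1110 (4 bits)
  2 -> 110 (3 bits)
  12 -> 1111111111110 (13 bits)
  8 -> 111111110 (9 bits)
  11 -> 111111111110 (12 bits)
Total length = 4 + 3 + 13 + 9 + 12 = 41 bits.

Unary([3, 2, 12, 8, 11]) = 11101101111111111110111111110111111111110 (41 bits)
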